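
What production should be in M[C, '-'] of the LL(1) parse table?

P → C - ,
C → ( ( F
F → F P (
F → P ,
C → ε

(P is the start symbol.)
To find M[C, '-'], we find productions for C where '-' is in the predict set (PREDICT(N → α) = (FIRST(α) \ {ε}) ∪ (FOLLOW(N) if α ⇒* ε)).

Relevant sets:
  FOLLOW(C) = { '-' }

C → ( ( F: PREDICT = { '(' }
C → ε: PREDICT = { '-' }
  '-' is in predict set, so this production goes in M[C, '-']

M[C, '-'] = C → ε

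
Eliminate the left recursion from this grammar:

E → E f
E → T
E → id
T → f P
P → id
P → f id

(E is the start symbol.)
E is directly left-recursive. The standard transformation for
  A → A α₁ | ... | A α_m | β₁ | ... | β_n
is
  A  → β₁ A' | ... | β_n A'
  A' → α₁ A' | ... | α_m A' | ε

E → T becomes E → T E'
E → id becomes E → id E'
E → E f becomes E' → f E'
Add E' → ε

Productions for other non-terminals are unchanged:
  T → f P
  P → id
  P → f id

Resulting grammar:
E → T E'
E → id E'
E' → f E'
E' → ε
T → f P
P → id
P → f id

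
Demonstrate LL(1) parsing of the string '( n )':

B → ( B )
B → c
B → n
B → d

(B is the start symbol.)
Stack is shown with the top on the left.

Stack    Input    Action
------------------------
B $      ( n ) $  output B → ( B )
( B ) $  ( n ) $  match '('
B ) $    n ) $    output B → n
n ) $    n ) $    match 'n'
) $      ) $      match ')'
$        $        accept

The string is accepted.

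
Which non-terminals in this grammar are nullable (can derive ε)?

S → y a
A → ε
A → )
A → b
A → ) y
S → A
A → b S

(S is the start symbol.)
ε-productions: A → ε
So A is immediately nullable.
S → A: every symbol on the right is nullable, so S is nullable too.
Every non-terminal is now nullable.
Nullable = { 'A', 'S' }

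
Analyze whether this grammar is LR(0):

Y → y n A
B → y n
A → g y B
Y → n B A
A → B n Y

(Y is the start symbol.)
Yes, the grammar is LR(0)

Augment with Y' → Y and build the canonical LR(0) collection (I0 = CLOSURE({[Y' → . Y]}), then GOTO on every symbol after a dot until no new states appear). It has 16 states:
  I0: { [Y → . n B A], [Y → . y n A], [Y' → . Y] }  — shift
  I1: { [Y' → Y .] }  — accept
  I2: { [B → . y n], [Y → n . B A] }  — shift
  I3: { [Y → y . n A] }  — shift
  I4: { [A → . B n Y], [A → . g y B], [B → . y n], [Y → y n . A] }  — shift
  I5: { [Y → y n A .] }  — reduce
  I6: { [A → B . n Y] }  — shift
  I7: { [A → g . y B] }  — shift
  I8: { [B → y . n] }  — shift
  I9: { [B → y n .] }  — reduce
  I10: { [A → g y . B], [B → . y n] }  — shift
  I11: { [A → g y B .] }  — reduce
  I12: { [A → B n . Y], [Y → . n B A], [Y → . y n A] }  — shift
  I13: { [A → B n Y .] }  — reduce
  I14: { [A → . B n Y], [A → . g y B], [B → . y n], [Y → n B . A] }  — shift
  I15: { [Y → n B A .] }  — reduce

Every state is either a pure shift/goto state or contains exactly one complete item and nothing to shift — no conflicts. The grammar is LR(0).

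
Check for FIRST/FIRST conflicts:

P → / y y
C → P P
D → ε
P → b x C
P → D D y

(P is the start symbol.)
No FIRST/FIRST conflicts.

FIRST sets of the non-terminals at (or reachable through a nullable prefix from) the front of some alternative:
  FIRST(D) = { ε }

Productions for P:
  P → / y y: FIRST = { '/' }
  P → b x C: FIRST = { 'b' }
  P → D D y: FIRST = { 'y' }
C, D have only one production, so no FIRST/FIRST conflict is possible there.

All alternatives of each non-terminal have pairwise disjoint FIRST sets.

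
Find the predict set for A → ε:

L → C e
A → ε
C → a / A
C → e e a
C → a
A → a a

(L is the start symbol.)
PREDICT(A → ε) = (FIRST(RHS) \ {ε}) ∪ (FOLLOW(A) if ε ∈ FIRST(RHS), i.e. RHS ⇒* ε)
The right-hand side is ε (FIRST(ε) = { ε }), so the predict set is FOLLOW(A) = { 'e' }
PREDICT(A → ε) = { 'e' }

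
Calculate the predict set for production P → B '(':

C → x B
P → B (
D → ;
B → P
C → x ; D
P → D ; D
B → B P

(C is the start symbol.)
PREDICT(P → B '(') = (FIRST(RHS) \ {ε}) ∪ (FOLLOW(P) if ε ∈ FIRST(RHS), i.e. RHS ⇒* ε)
FIRST(B) = { ';' }
FIRST(B '(') = { ';' }
ε ∉ FIRST(B '('), so FOLLOW(P) is not added.
PREDICT(P → B '(') = { ';' }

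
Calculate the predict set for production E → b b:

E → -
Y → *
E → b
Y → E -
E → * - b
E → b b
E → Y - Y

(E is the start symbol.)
PREDICT(E → b b) = (FIRST(RHS) \ {ε}) ∪ (FOLLOW(E) if ε ∈ FIRST(RHS), i.e. RHS ⇒* ε)
FIRST(b b) = { 'b' }
ε ∉ FIRST(b b), so FOLLOW(E) is not added.
PREDICT(E → b b) = { 'b' }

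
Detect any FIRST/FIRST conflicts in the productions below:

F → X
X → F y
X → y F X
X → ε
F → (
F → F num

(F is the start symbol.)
Yes. F → X / F → '(' on { '(' }; F → X / F → F num on { '(', 'num', 'y' }; F → '(' / F → F num on { '(' }; X → F y / X → y F X on { 'y' }

A FIRST/FIRST conflict occurs when two productions N → α and N → β for the same non-terminal have FIRST(α) ∩ FIRST(β) ≠ ∅ (with ε ∈ FIRST of a nullable right-hand side, so two nullable alternatives also conflict).

FIRST sets of the non-terminals at (or reachable through a nullable prefix from) the front of some alternative:
  FIRST(X) = { '(', 'num', 'y', ε }
  FIRST(F) = { '(', 'num', 'y', ε }

Productions for F:
  F → X: FIRST = { '(', 'num', 'y', ε }
  F → (: FIRST = { '(' }
  F → F num: FIRST = { '(', 'num', 'y' }
Productions for X:
  X → F y: FIRST = { '(', 'num', 'y' }
  X → y F X: FIRST = { 'y' }
  X → ε: FIRST = { ε }

Conflict for F: F → X and F → (
  Overlap: { '(' }
Conflict for F: F → X and F → F num
  Overlap: { '(', 'num', 'y' }
Conflict for F: F → ( and F → F num
  Overlap: { '(' }
Conflict for X: X → F y and X → y F X
  Overlap: { 'y' }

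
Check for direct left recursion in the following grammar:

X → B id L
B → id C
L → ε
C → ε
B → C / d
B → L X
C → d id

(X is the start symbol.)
X → B id L: starts with B
B → id C: starts with id
L → ε: starts with ε
C → ε: starts with ε
B → C / d: starts with C
B → L X: starts with L
C → d id: starts with d

No direct left recursion found.

Answer: No direct left recursion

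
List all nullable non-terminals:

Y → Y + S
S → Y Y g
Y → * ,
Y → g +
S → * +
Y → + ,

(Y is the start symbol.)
A non-terminal is nullable if it can derive ε (the empty string): either it has an ε-production, or it has a production whose right-hand side consists entirely of nullable non-terminals.

There are no ε-productions, so no non-terminal can derive ε.
No non-terminals are nullable.

Answer: None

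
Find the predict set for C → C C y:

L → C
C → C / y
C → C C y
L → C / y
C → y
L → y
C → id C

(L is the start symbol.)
{ 'id', 'y' }

PREDICT(C → C C y) = (FIRST(RHS) \ {ε}) ∪ (FOLLOW(C) if ε ∈ FIRST(RHS), i.e. RHS ⇒* ε)
FIRST(C) = { 'id', 'y' }
FIRST(C C y) = { 'id', 'y' }
ε ∉ FIRST(C C y), so FOLLOW(C) is not added.
PREDICT(C → C C y) = { 'id', 'y' }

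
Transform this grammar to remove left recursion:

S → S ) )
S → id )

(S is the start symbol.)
S is directly left-recursive. The standard transformation for
  A → A α₁ | ... | A α_m | β₁ | ... | β_n
is
  A  → β₁ A' | ... | β_n A'
  A' → α₁ A' | ... | α_m A' | ε

S → id ) becomes S → id ) S'
S → S ) ) becomes S' → ) ) S'
Add S' → ε

Resulting grammar:
S → id ) S'
S' → ) ) S'
S' → ε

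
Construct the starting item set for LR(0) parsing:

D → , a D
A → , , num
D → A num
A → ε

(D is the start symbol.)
{ [A → . , , num], [A → .], [D → . , a D], [D → . A num], [D' → . D] }

First, augment the grammar with D' → D
I₀ = CLOSURE({ [D' → . D] }):
  [D' → . D] has the dot before D: add [D → . , a D], [D → . A num]
  [D → . A num] has the dot before A: add [A → . , , num], [A → .]
No further items can be added.

I₀ = { [A → . , , num], [A → .], [D → . , a D], [D → . A num], [D' → . D] }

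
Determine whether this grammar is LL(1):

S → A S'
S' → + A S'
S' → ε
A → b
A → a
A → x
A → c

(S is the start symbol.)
Yes, the grammar is LL(1).

A grammar is LL(1) if for each non-terminal N with multiple productions, the predict sets of those productions are pairwise disjoint, where PREDICT(N → α) = (FIRST(α) \ {ε}) ∪ (FOLLOW(N) if α ⇒* ε).

Relevant sets:
  FOLLOW(S') = { $ }

For S':
  PREDICT(S' → '+' A S') = { '+' }
  PREDICT(S' → ε) = { $ }
For A:
  PREDICT(A → b) = { 'b' }
  PREDICT(A → a) = { 'a' }
  PREDICT(A → x) = { 'x' }
  PREDICT(A → c) = { 'c' }
S has a single production, so nothing to check there.

All predict sets are disjoint. The grammar IS LL(1).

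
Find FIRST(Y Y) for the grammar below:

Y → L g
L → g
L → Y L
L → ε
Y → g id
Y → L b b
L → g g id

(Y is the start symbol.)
FIRST sets of the non-terminals involved (from the grammar, by fixed-point iteration):
  FIRST(Y) = { 'b', 'g' }

To compute FIRST(Y Y), process the symbols left to right:
Symbol Y is a non-terminal. Add FIRST(Y) \ {ε} = { 'b', 'g' }
Y is not nullable (ε ∉ FIRST(Y)), so stop here.
FIRST(Y Y) = { 'b', 'g' }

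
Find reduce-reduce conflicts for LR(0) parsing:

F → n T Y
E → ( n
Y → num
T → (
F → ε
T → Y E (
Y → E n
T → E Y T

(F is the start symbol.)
Augment with F' → F and build the canonical LR(0) collection (I0 = CLOSURE({[F' → . F]}), then GOTO on every symbol after a dot until no new states appear). It has 17 states:
  I0: { [F → . n T Y], [F → .], [F' → . F] }  — shift, reduce
  I1: { [F' → F .] }  — accept
  I2: { [E → . ( n], [F → n . T Y], [T → . (], [T → . E Y T], [T → . Y E (], [Y → . E n], [Y → . num] }  — shift
  I3: { [E → ( . n], [T → ( .] }  — shift, reduce
  I4: { [E → . ( n], [T → E . Y T], [Y → . E n], [Y → . num], [Y → E . n] }  — shift
  I5: { [E → . ( n], [F → n T . Y], [Y → . E n], [Y → . num] }  — shift
  I6: { [E → . ( n], [T → Y . E (] }  — shift
  I7: { [Y → num .] }  — reduce
  I8: { [E → ( . n] }  — shift
  I9: { [T → Y E . (] }  — shift
  I10: { [T → Y E ( .] }  — reduce
  I11: { [E → ( n .] }  — reduce
  I12: { [Y → E . n] }  — shift
  I13: { [F → n T Y .] }  — reduce
  I14: { [Y → E n .] }  — reduce
  I15: { [E → . ( n], [T → . (], [T → . E Y T], [T → . Y E (], [T → E Y . T], [Y → . E n], [Y → . num] }  — shift
  I16: { [T → E Y T .] }  — reduce

No state contains more than one complete item.

Answer: No reduce-reduce conflicts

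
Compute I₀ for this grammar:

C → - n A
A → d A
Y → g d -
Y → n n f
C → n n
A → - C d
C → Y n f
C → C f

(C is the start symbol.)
First, augment the grammar with C' → C
I₀ = CLOSURE({ [C' → . C] }):
  [C' → . C] has the dot before C: add [C → . - n A], [C → . n n], [C → . Y n f], [C → . C f]
  [C → . Y n f] has the dot before Y: add [Y → . g d -], [Y → . n n f]
No further items can be added.

I₀ = { [C → . - n A], [C → . C f], [C → . Y n f], [C → . n n], [C' → . C], [Y → . g d -], [Y → . n n f] }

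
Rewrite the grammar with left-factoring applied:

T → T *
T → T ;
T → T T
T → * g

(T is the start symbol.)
T → T T'
T' → *
T' → ;
T' → T
T → * g

Left-factoring transforms A → αβ₁ | αβ₂ into A → αA' and A' → β₁ | β₂
(α is the longest common prefix among the alternatives). Repeat until
no nonterminal has two alternatives with a common prefix.

Round 1: T has alternatives sharing prefix 'T'. Introduce T': T → T T'
  Add: T' → *
  Add: T' → ;
  Add: T' → T

No remaining common prefixes — done.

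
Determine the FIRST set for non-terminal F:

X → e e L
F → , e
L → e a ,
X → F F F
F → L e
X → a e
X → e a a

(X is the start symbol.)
{ ',', 'e' }

To compute FIRST(F), examine every production with F on the left-hand side, reading each right-hand side left to right until a non-nullable symbol is reached.

FIRST sets of the other non-terminals involved (by the same procedure, iterated to a fixed point):
  FIRST(L) = { 'e' }

From F → , e:
  - ',' is a terminal: add ',' and stop
From F → L e:
  - L is a non-terminal: add FIRST(L) \ {ε} = { 'e' }
    L is not nullable, so stop

Collecting: FIRST(F) = { ',', 'e' }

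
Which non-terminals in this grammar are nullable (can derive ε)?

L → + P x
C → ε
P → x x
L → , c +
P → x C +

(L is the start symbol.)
ε-productions: C → ε
So C is immediately nullable.
No further non-terminal can be added: every production for the remaining non-terminals contains a terminal or a non-nullable non-terminal.
Nullable = { 'C' }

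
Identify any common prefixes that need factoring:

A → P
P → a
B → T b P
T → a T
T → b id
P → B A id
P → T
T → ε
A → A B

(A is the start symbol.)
No, left-factoring is not needed

Left-factoring is needed when two productions for the same non-terminal
share a common prefix on the right-hand side.

Productions for A:
  A → P
  A → A B
Productions for P:
  P → a
  P → B A id
  P → T
Productions for T:
  T → a T
  T → b id
  T → ε

No common prefixes found.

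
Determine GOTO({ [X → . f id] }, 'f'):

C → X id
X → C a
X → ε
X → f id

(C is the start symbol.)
{ [X → f . id] }

GOTO(I, 'f') = CLOSURE({ [A → αX.β] : [A → α.Xβ] ∈ I, X = 'f' })

Items with dot before 'f', with the dot advanced:
  [X → . f id] → [X → f . id]
Closure adds nothing (no advanced item has the dot before a non-terminal).

GOTO = { [X → f . id] }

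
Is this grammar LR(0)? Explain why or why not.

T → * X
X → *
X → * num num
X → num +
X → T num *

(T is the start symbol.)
Augment with T' → T and build the canonical LR(0) collection (I0 = CLOSURE({[T' → . T]}), then GOTO on every symbol after a dot until no new states appear). It has 12 states:
  I0: { [T → . * X], [T' → . T] }  — shift
  I1: { [T → * . X], [T → . * X], [X → . * num num], [X → . *], [X → . T num *], [X → . num +] }  — shift
  I2: { [T' → T .] }  — accept
  I3: { [T → * . X], [T → . * X], [X → * . num num], [X → * .], [X → . * num num], [X → . *], [X → . T num *], [X → . num +] }  — shift, reduce
  I4: { [X → T . num *] }  — shift
  I5: { [T → * X .] }  — reduce
  I6: { [X → num . +] }  — shift
  I7: { [X → num + .] }  — reduce
  I8: { [X → T num . *] }  — shift
  I9: { [X → T num * .] }  — reduce
  I10: { [X → * num . num], [X → num . +] }  — shift
  I11: { [X → * num num .] }  — reduce

Conflict in state I3:
  Shift-reduce conflict between [X → * .] and [T → . * X]
So the grammar is NOT LR(0).

Answer: No. Shift-reduce conflict between [X → * .] and [T → . * X]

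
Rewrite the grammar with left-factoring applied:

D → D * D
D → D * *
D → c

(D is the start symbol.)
Left-factoring transforms A → αβ₁ | αβ₂ into A → αA' and A' → β₁ | β₂
(α is the longest common prefix among the alternatives). Repeat until
no nonterminal has two alternatives with a common prefix.

Round 1: D has alternatives sharing prefix 'D *'. Introduce D': D → D * D'
  Add: D' → D
  Add: D' → *

No remaining common prefixes — done.

Resulting grammar:
D → D * D'
D' → D
D' → *
D → c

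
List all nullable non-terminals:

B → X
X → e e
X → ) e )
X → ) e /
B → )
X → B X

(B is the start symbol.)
None

A non-terminal is nullable if it can derive ε (the empty string): either it has an ε-production, or it has a production whose right-hand side consists entirely of nullable non-terminals.

There are no ε-productions, so no non-terminal can derive ε.
No non-terminals are nullable.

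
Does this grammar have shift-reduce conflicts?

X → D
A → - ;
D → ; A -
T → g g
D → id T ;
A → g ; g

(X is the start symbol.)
Augment with X' → X and build the canonical LR(0) collection (I0 = CLOSURE({[X' → . X]}), then GOTO on every symbol after a dot until no new states appear). It has 16 states:
  I0: { [D → . ; A -], [D → . id T ;], [X → . D], [X' → . X] }  — shift
  I1: { [A → . - ;], [A → . g ; g], [D → ; . A -] }  — shift
  I2: { [X → D .] }  — reduce
  I3: { [X' → X .] }  — accept
  I4: { [D → id . T ;], [T → . g g] }  — shift
  I5: { [D → id T . ;] }  — shift
  I6: { [T → g . g] }  — shift
  I7: { [T → g g .] }  — reduce
  I8: { [D → id T ; .] }  — reduce
  I9: { [A → - . ;] }  — shift
  I10: { [D → ; A . -] }  — shift
  I11: { [A → g . ; g] }  — shift
  I12: { [A → g ; . g] }  — shift
  I13: { [A → g ; g .] }  — reduce
  I14: { [D → ; A - .] }  — reduce
  I15: { [A → - ; .] }  — reduce

No state contains both a complete item and a shift item.

Answer: No shift-reduce conflicts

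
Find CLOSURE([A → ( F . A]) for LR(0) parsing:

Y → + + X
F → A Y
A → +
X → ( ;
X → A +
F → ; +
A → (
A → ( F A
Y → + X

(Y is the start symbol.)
{ [A → ( F . A], [A → . ( F A], [A → . (], [A → . +] }

To compute CLOSURE, for each item [A → α.Bβ] where B is a non-terminal, add [B → .γ] for all productions B → γ; repeat for the newly added items until nothing changes.

Start with: [A → ( F . A]
  [A → ( F . A] has the dot before A: add [A → . +], [A → . (], [A → . ( F A]
No further items can be added.

CLOSURE = { [A → ( F . A], [A → . ( F A], [A → . (], [A → . +] }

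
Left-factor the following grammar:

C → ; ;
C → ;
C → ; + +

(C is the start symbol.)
Left-factoring transforms A → αβ₁ | αβ₂ into A → αA' and A' → β₁ | β₂
(α is the longest common prefix among the alternatives). Repeat until
no nonterminal has two alternatives with a common prefix.

Round 1: C has alternatives sharing prefix ';'. Introduce C': C → ; C'
  Add: C' → ;
  Add: C' → ε
  Add: C' → + +

No remaining common prefixes — done.

Resulting grammar:
C → ; C'
C' → ;
C' → ε
C' → + +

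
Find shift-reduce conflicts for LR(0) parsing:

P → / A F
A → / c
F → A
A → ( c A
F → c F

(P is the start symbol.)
Augment with P' → P and build the canonical LR(0) collection (I0 = CLOSURE({[P' → . P]}), then GOTO on every symbol after a dot until no new states appear). It has 13 states:
  I0: { [P → . / A F], [P' → . P] }  — shift
  I1: { [A → . ( c A], [A → . / c], [P → / . A F] }  — shift
  I2: { [P' → P .] }  — accept
  I3: { [A → ( . c A] }  — shift
  I4: { [A → / . c] }  — shift
  I5: { [A → . ( c A], [A → . / c], [F → . A], [F → . c F], [P → / A . F] }  — shift
  I6: { [F → A .] }  — reduce
  I7: { [P → / A F .] }  — reduce
  I8: { [A → . ( c A], [A → . / c], [F → . A], [F → . c F], [F → c . F] }  — shift
  I9: { [F → c F .] }  — reduce
  I10: { [A → / c .] }  — reduce
  I11: { [A → ( c . A], [A → . ( c A], [A → . / c] }  — shift
  I12: { [A → ( c A .] }  — reduce

No state contains both a complete item and a shift item.

Answer: No shift-reduce conflicts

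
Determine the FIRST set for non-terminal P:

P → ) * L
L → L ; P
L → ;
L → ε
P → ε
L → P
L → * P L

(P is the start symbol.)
From P → ) * L:
  - ')' is a terminal: add ')' and stop
From P → ε:
  - ε-production, so ε ∈ FIRST(P)

Collecting: FIRST(P) = { ')', ε }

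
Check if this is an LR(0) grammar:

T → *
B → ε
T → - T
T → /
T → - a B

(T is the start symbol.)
A grammar is LR(0) if no state in the canonical LR(0) collection has:
  - both a shift item (dot before a terminal) and a complete item (shift-reduce conflict), or
  - two or more complete items (reduce-reduce conflict; the accept item [T' → T .] counts as a complete item here).

Augment with T' → T and build the canonical LR(0) collection (I0 = CLOSURE({[T' → . T]}), then GOTO on every symbol after a dot until no new states appear). It has 8 states:
  I0: { [T → . *], [T → . - T], [T → . - a B], [T → . /], [T' → . T] }  — shift
  I1: { [T → * .] }  — reduce
  I2: { [T → - . T], [T → - . a B], [T → . *], [T → . - T], [T → . - a B], [T → . /] }  — shift
  I3: { [T → / .] }  — reduce
  I4: { [T' → T .] }  — accept
  I5: { [T → - T .] }  — reduce
  I6: { [B → .], [T → - a . B] }  — reduce
  I7: { [T → - a B .] }  — reduce

Every state is either a pure shift/goto state or contains exactly one complete item and nothing to shift — no conflicts. The grammar is LR(0).

Answer: Yes, the grammar is LR(0)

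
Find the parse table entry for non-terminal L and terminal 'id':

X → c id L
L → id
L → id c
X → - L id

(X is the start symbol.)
L → id, L → id c

To find M[L, 'id'], we find productions for L where 'id' is in the predict set (PREDICT(N → α) = (FIRST(α) \ {ε}) ∪ (FOLLOW(N) if α ⇒* ε)).

L → id: PREDICT = { 'id' }
  'id' is in predict set, so this production goes in M[L, 'id']
L → id c: PREDICT = { 'id' }
  'id' is in predict set, so this production goes in M[L, 'id']

M[L, 'id'] = L → id, L → id c  (a multiply-defined cell — the grammar is not LL(1))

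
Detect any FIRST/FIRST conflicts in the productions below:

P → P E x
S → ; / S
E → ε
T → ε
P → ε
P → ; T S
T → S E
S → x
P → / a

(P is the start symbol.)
A FIRST/FIRST conflict occurs when two productions N → α and N → β for the same non-terminal have FIRST(α) ∩ FIRST(β) ≠ ∅ (with ε ∈ FIRST of a nullable right-hand side, so two nullable alternatives also conflict).

FIRST sets of the non-terminals at (or reachable through a nullable prefix from) the front of some alternative:
  FIRST(P) = { '/', ';', 'x', ε }
  FIRST(E) = { ε }
  FIRST(S) = { ';', 'x' }

Productions for P:
  P → P E x: FIRST = { '/', ';', 'x' }
  P → ε: FIRST = { ε }
  P → ; T S: FIRST = { ';' }
  P → / a: FIRST = { '/' }
Productions for S:
  S → ; / S: FIRST = { ';' }
  S → x: FIRST = { 'x' }
Productions for T:
  T → ε: FIRST = { ε }
  T → S E: FIRST = { ';', 'x' }
E has only one production, so no FIRST/FIRST conflict is possible there.

Conflict for P: P → P E x and P → ; T S
  Overlap: { ';' }
Conflict for P: P → P E x and P → / a
  Overlap: { '/' }

Answer: Yes. P → P E x / P → ';' T S on { ';' }; P → P E x / P → '/' a on { '/' }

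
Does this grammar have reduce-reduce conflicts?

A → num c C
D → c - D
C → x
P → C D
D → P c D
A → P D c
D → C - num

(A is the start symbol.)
No reduce-reduce conflicts

Augment with A' → A and build the canonical LR(0) collection (I0 = CLOSURE({[A' → . A]}), then GOTO on every symbol after a dot until no new states appear). It has 20 states:
  I0: { [A → . P D c], [A → . num c C], [A' → . A], [C → . x], [P → . C D] }  — shift
  I1: { [A' → A .] }  — accept
  I2: { [C → . x], [D → . C - num], [D → . P c D], [D → . c - D], [P → . C D], [P → C . D] }  — shift
  I3: { [A → P . D c], [C → . x], [D → . C - num], [D → . P c D], [D → . c - D], [P → . C D] }  — shift
  I4: { [A → num . c C] }  — shift
  I5: { [C → x .] }  — reduce
  I6: { [A → num c . C], [C → . x] }  — shift
  I7: { [A → num c C .] }  — reduce
  I8: { [C → . x], [D → . C - num], [D → . P c D], [D → . c - D], [D → C . - num], [P → . C D], [P → C . D] }  — shift
  I9: { [A → P D . c] }  — shift
  I10: { [D → P . c D] }  — shift
  I11: { [D → c . - D] }  — shift
  I12: { [C → . x], [D → . C - num], [D → . P c D], [D → . c - D], [D → c - . D], [P → . C D] }  — shift
  I13: { [D → c - D .] }  — reduce
  I14: { [C → . x], [D → . C - num], [D → . P c D], [D → . c - D], [D → P c . D], [P → . C D] }  — shift
  I15: { [D → P c D .] }  — reduce
  I16: { [A → P D c .] }  — reduce
  I17: { [D → C - . num] }  — shift
  I18: { [P → C D .] }  — reduce
  I19: { [D → C - num .] }  — reduce

No state contains more than one complete item.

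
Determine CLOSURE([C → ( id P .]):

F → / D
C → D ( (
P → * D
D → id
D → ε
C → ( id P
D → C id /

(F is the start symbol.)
{ [C → ( id P .] }

Start with: [C → ( id P .]
The dot is at the end, so nothing is added.

CLOSURE = { [C → ( id P .] }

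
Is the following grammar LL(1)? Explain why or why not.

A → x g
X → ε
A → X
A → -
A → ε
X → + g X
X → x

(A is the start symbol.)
Relevant sets:
  FIRST(X) = { '+', 'x', ε }
  FOLLOW(A) = { $ }
  FOLLOW(X) = { $ }

For A:
  PREDICT(A → x g) = { 'x' }
  PREDICT(A → X) = { $, '+', 'x' }
  PREDICT(A → '-') = { '-' }
  PREDICT(A → ε) = { $ }
For X:
  PREDICT(X → ε) = { $ }
  PREDICT(X → '+' g X) = { '+' }
  PREDICT(X → x) = { 'x' }

Conflict found: Predict set conflict for A: { 'x' }
The grammar is NOT LL(1).

Answer: No. Predict set conflict for A: { 'x' }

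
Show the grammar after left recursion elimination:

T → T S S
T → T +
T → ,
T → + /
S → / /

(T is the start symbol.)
T is directly left-recursive. The standard transformation for
  A → A α₁ | ... | A α_m | β₁ | ... | β_n
is
  A  → β₁ A' | ... | β_n A'
  A' → α₁ A' | ... | α_m A' | ε

T → , becomes T → , T'
T → + / becomes T → + / T'
T → T S S becomes T' → S S T'
T → T + becomes T' → + T'
Add T' → ε

Productions for other non-terminals are unchanged:
  S → / /

Resulting grammar:
T → , T'
T → + / T'
T' → S S T'
T' → + T'
T' → ε
S → / /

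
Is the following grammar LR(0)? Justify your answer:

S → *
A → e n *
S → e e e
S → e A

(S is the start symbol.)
Augment with S' → S and build the canonical LR(0) collection (I0 = CLOSURE({[S' → . S]}), then GOTO on every symbol after a dot until no new states appear). It has 9 states:
  I0: { [S → . *], [S → . e A], [S → . e e e], [S' → . S] }  — shift
  I1: { [S → * .] }  — reduce
  I2: { [S' → S .] }  — accept
  I3: { [A → . e n *], [S → e . A], [S → e . e e] }  — shift
  I4: { [S → e A .] }  — reduce
  I5: { [A → e . n *], [S → e e . e] }  — shift
  I6: { [S → e e e .] }  — reduce
  I7: { [A → e n . *] }  — shift
  I8: { [A → e n * .] }  — reduce

Every state is either a pure shift/goto state or contains exactly one complete item and nothing to shift — no conflicts. The grammar is LR(0).

Answer: Yes, the grammar is LR(0)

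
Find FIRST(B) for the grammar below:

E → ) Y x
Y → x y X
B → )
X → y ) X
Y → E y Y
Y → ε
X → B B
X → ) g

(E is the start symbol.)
From B → ):
  - ')' is a terminal: add ')' and stop

Collecting: FIRST(B) = { ')' }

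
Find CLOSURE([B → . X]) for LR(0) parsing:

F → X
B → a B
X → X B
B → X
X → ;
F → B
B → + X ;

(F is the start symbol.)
Start with: [B → . X]
  [B → . X] has the dot before X: add [X → . X B], [X → . ;]
No further items can be added.

CLOSURE = { [B → . X], [X → . ;], [X → . X B] }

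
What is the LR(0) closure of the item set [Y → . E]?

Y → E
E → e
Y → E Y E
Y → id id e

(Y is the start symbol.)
Start with: [Y → . E]
  [Y → . E] has the dot before E: add [E → . e]
No further items can be added.

CLOSURE = { [E → . e], [Y → . E] }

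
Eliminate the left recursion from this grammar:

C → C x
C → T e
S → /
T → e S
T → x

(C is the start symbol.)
C → T e C'
C' → x C'
C' → ε
S → /
T → e S
T → x

C is directly left-recursive. The standard transformation for
  A → A α₁ | ... | A α_m | β₁ | ... | β_n
is
  A  → β₁ A' | ... | β_n A'
  A' → α₁ A' | ... | α_m A' | ε

C → T e becomes C → T e C'
C → C x becomes C' → x C'
Add C' → ε

Productions for other non-terminals are unchanged:
  S → /
  T → e S
  T → x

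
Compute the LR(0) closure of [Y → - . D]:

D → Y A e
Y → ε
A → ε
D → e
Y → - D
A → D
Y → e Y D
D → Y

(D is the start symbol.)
{ [D → . Y A e], [D → . Y], [D → . e], [Y → - . D], [Y → . - D], [Y → . e Y D], [Y → .] }

Start with: [Y → - . D]
  [Y → - . D] has the dot before D: add [D → . Y A e], [D → . e], [D → . Y]
  [D → . Y A e] has the dot before Y: add [Y → .], [Y → . - D], [Y → . e Y D]
No further items can be added.

CLOSURE = { [D → . Y A e], [D → . Y], [D → . e], [Y → - . D], [Y → . - D], [Y → . e Y D], [Y → .] }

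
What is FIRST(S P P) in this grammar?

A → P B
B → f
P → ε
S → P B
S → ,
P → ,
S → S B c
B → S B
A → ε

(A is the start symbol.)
{ ',', 'f' }

FIRST sets of the non-terminals involved (from the grammar, by fixed-point iteration):
  FIRST(S) = { ',', 'f' }

To compute FIRST(S P P), process the symbols left to right:
Symbol S is a non-terminal. Add FIRST(S) \ {ε} = { ',', 'f' }
S is not nullable (ε ∉ FIRST(S)), so stop here.
FIRST(S P P) = { ',', 'f' }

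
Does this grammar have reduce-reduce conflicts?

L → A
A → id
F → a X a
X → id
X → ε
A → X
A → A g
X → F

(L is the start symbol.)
Yes — I6: [A → id .] vs [X → id .]

Augment with L' → L and build the canonical LR(0) collection (I0 = CLOSURE({[L' → . L]}), then GOTO on every symbol after a dot until no new states appear). It has 11 states:
  I0: { [A → . A g], [A → . X], [A → . id], [F → . a X a], [L → . A], [L' → . L], [X → . F], [X → . id], [X → .] }  — shift, reduce
  I1: { [A → A . g], [L → A .] }  — shift, reduce
  I2: { [X → F .] }  — reduce
  I3: { [L' → L .] }  — accept
  I4: { [A → X .] }  — reduce
  I5: { [F → . a X a], [F → a . X a], [X → . F], [X → . id], [X → .] }  — shift, reduce
  I6: { [A → id .], [X → id .] }  — 2 reduces
  I7: { [F → a X . a] }  — shift
  I8: { [X → id .] }  — reduce
  I9: { [F → a X a .] }  — reduce
  I10: { [A → A g .] }  — reduce

I6 contains complete items [A → id .], [X → id .] — reduce-reduce conflict.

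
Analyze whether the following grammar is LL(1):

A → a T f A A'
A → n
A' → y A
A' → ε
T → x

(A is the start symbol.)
No. Predict set conflict for A': { 'y' }

Relevant sets:
  FOLLOW(A') = { $, 'y' }

For A:
  PREDICT(A → a T f A A') = { 'a' }
  PREDICT(A → n) = { 'n' }
For A':
  PREDICT(A' → y A) = { 'y' }
  PREDICT(A' → ε) = { $, 'y' }
T has a single production, so nothing to check there.

Conflict found: Predict set conflict for A': { 'y' }
The grammar is NOT LL(1).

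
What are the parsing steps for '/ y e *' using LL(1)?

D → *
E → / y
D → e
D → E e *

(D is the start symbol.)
Stack is shown with the top on the left.

Stack      Input      Action
----------------------------
D $        / y e * $  output D → E e *
E e * $    / y e * $  output E → / y
/ y e * $  / y e * $  match '/'
y e * $    y e * $    match 'y'
e * $      e * $      match 'e'
* $        * $        match '*'
$          $          accept

The string is accepted.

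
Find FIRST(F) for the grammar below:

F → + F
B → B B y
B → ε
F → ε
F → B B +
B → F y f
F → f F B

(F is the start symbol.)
To compute FIRST(F), examine every production with F on the left-hand side, reading each right-hand side left to right until a non-nullable symbol is reached.

FIRST sets of the other non-terminals involved (by the same procedure, iterated to a fixed point):
  FIRST(B) = { '+', 'f', 'y', ε }

From F → + F:
  - '+' is a terminal: add '+' and stop
From F → ε:
  - ε-production, so ε ∈ FIRST(F)
From F → B B +:
  - B is a non-terminal: add FIRST(B) \ {ε} = { '+', 'f', 'y' }
    B is nullable, so continue to the next symbol
  - B is a non-terminal: add FIRST(B) \ {ε} = { '+', 'f', 'y' }
    B is nullable, so continue to the next symbol
  - '+' is a terminal: add '+' and stop
From F → f F B:
  - f is a terminal: add 'f' and stop

Collecting: FIRST(F) = { '+', 'f', 'y', ε }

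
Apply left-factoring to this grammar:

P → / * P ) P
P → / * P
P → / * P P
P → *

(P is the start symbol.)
Left-factoring transforms A → αβ₁ | αβ₂ into A → αA' and A' → β₁ | β₂
(α is the longest common prefix among the alternatives). Repeat until
no nonterminal has two alternatives with a common prefix.

Round 1: P has alternatives sharing prefix '/ * P'. Introduce P': P → / * P P'
  Add: P' → ) P
  Add: P' → ε
  Add: P' → P

No remaining common prefixes — done.

Resulting grammar:
P → / * P P'
P' → ) P
P' → ε
P' → P
P → *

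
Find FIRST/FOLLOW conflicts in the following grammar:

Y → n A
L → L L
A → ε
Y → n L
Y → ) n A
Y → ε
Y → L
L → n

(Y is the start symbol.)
No FIRST/FOLLOW conflicts.

A FIRST/FOLLOW conflict occurs when a non-terminal N has a nullable alternative N → β (β ⇒* ε) and another alternative N → α with FIRST(α) ∩ FOLLOW(N) ≠ ∅: on such a lookahead the parser cannot decide between expanding α and letting N vanish via β.

Nullable non-terminals: A, Y.
FIRST sets used below: FIRST(L) = { 'n' }
A has a nullable alternative but only one production, so nothing to check.

Y: nullable alternative(s) Y → ε; FOLLOW(Y) = { $ }
  Y → n A: FIRST \ {ε} = { 'n' } — disjoint from FOLLOW(Y)
  Y → n L: FIRST \ {ε} = { 'n' } — disjoint from FOLLOW(Y)
  Y → ) n A: FIRST \ {ε} = { ')' } — disjoint from FOLLOW(Y)
  Y → ε: FIRST \ {ε} = { } — this is the only nullable alternative, skip
  Y → L: FIRST \ {ε} = { 'n' } — disjoint from FOLLOW(Y)

L has no nullable alternative, so no FIRST/FOLLOW check is needed there.

No FIRST/FOLLOW conflicts found.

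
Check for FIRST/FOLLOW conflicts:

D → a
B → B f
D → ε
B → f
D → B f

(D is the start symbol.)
A FIRST/FOLLOW conflict occurs when a non-terminal N has a nullable alternative N → β (β ⇒* ε) and another alternative N → α with FIRST(α) ∩ FOLLOW(N) ≠ ∅: on such a lookahead the parser cannot decide between expanding α and letting N vanish via β.

Nullable non-terminals: D.
FIRST sets used below: FIRST(B) = { 'f' }

D: nullable alternative(s) D → ε; FOLLOW(D) = { $ }
  D → a: FIRST \ {ε} = { 'a' } — disjoint from FOLLOW(D)
  D → ε: FIRST \ {ε} = { } — this is the only nullable alternative, skip
  D → B f: FIRST \ {ε} = { 'f' } — disjoint from FOLLOW(D)

B has no nullable alternative, so no FIRST/FOLLOW check is needed there.

No FIRST/FOLLOW conflicts found.

Answer: No FIRST/FOLLOW conflicts.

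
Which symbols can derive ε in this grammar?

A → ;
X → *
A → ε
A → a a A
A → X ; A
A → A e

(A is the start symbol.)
ε-productions: A → ε
So A is immediately nullable.
No further non-terminal can be added: every production for the remaining non-terminals contains a terminal or a non-nullable non-terminal.
Nullable = { 'A' }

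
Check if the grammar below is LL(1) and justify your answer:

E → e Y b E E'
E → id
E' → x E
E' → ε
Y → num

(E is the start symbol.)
A grammar is LL(1) if for each non-terminal N with multiple productions, the predict sets of those productions are pairwise disjoint, where PREDICT(N → α) = (FIRST(α) \ {ε}) ∪ (FOLLOW(N) if α ⇒* ε).

Relevant sets:
  FOLLOW(E') = { $, 'x' }

For E:
  PREDICT(E → e Y b E E') = { 'e' }
  PREDICT(E → id) = { 'id' }
For E':
  PREDICT(E' → x E) = { 'x' }
  PREDICT(E' → ε) = { $, 'x' }
Y has a single production, so nothing to check there.

Conflict found: Predict set conflict for E': { 'x' }
The grammar is NOT LL(1).

Answer: No. Predict set conflict for E': { 'x' }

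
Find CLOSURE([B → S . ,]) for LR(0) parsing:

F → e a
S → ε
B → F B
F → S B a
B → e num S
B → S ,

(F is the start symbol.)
{ [B → S . ,] }

To compute CLOSURE, for each item [A → α.Bβ] where B is a non-terminal, add [B → .γ] for all productions B → γ; repeat for the newly added items until nothing changes.

Start with: [B → S . ,]
The dot precedes the terminal ',', so nothing is added.

CLOSURE = { [B → S . ,] }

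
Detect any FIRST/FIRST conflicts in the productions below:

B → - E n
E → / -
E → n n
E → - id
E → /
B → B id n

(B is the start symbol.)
A FIRST/FIRST conflict occurs when two productions N → α and N → β for the same non-terminal have FIRST(α) ∩ FIRST(β) ≠ ∅ (with ε ∈ FIRST of a nullable right-hand side, so two nullable alternatives also conflict).

FIRST sets of the non-terminals at (or reachable through a nullable prefix from) the front of some alternative:
  FIRST(B) = { '-' }

Productions for B:
  B → - E n: FIRST = { '-' }
  B → B id n: FIRST = { '-' }
Productions for E:
  E → / -: FIRST = { '/' }
  E → n n: FIRST = { 'n' }
  E → - id: FIRST = { '-' }
  E → /: FIRST = { '/' }

Conflict for B: B → - E n and B → B id n
  Overlap: { '-' }
Conflict for E: E → / - and E → /
  Overlap: { '/' }

Answer: Yes. B → '-' E n / B → B id n on { '-' }; E → '/' '-' / E → '/' on { '/' }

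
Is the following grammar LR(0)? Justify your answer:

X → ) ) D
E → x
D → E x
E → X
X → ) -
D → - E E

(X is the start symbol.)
A grammar is LR(0) if no state in the canonical LR(0) collection has:
  - both a shift item (dot before a terminal) and a complete item (shift-reduce conflict), or
  - two or more complete items (reduce-reduce conflict; the accept item [X' → X .] counts as a complete item here).

Augment with X' → X and build the canonical LR(0) collection (I0 = CLOSURE({[X' → . X]}), then GOTO on every symbol after a dot until no new states appear). It has 13 states:
  I0: { [X → . ) ) D], [X → . ) -], [X' → . X] }  — shift
  I1: { [X → ) . ) D], [X → ) . -] }  — shift
  I2: { [X' → X .] }  — accept
  I3: { [D → . - E E], [D → . E x], [E → . X], [E → . x], [X → ) ) . D], [X → . ) ) D], [X → . ) -] }  — shift
  I4: { [X → ) - .] }  — reduce
  I5: { [D → - . E E], [E → . X], [E → . x], [X → . ) ) D], [X → . ) -] }  — shift
  I6: { [X → ) ) D .] }  — reduce
  I7: { [D → E . x] }  — shift
  I8: { [E → X .] }  — reduce
  I9: { [E → x .] }  — reduce
  I10: { [D → E x .] }  — reduce
  I11: { [D → - E . E], [E → . X], [E → . x], [X → . ) ) D], [X → . ) -] }  — shift
  I12: { [D → - E E .] }  — reduce

Every state is either a pure shift/goto state or contains exactly one complete item and nothing to shift — no conflicts. The grammar is LR(0).

Answer: Yes, the grammar is LR(0)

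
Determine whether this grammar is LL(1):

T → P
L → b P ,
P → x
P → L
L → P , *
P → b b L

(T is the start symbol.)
Relevant sets:
  FIRST(P) = { 'b', 'x' }
  FIRST(L) = { 'b', 'x' }

For L:
  PREDICT(L → b P ',') = { 'b' }
  PREDICT(L → P ',' '*') = { 'b', 'x' }
For P:
  PREDICT(P → x) = { 'x' }
  PREDICT(P → L) = { 'b', 'x' }
  PREDICT(P → b b L) = { 'b' }
T has a single production, so nothing to check there.

Conflict found: Predict set conflict for L: { 'b' }
The grammar is NOT LL(1).

Answer: No. Predict set conflict for L: { 'b' }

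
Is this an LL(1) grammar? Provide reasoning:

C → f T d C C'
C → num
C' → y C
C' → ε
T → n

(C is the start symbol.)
No. Predict set conflict for C': { 'y' }

Relevant sets:
  FOLLOW(C') = { $, 'y' }

For C:
  PREDICT(C → f T d C C') = { 'f' }
  PREDICT(C → num) = { 'num' }
For C':
  PREDICT(C' → y C) = { 'y' }
  PREDICT(C' → ε) = { $, 'y' }
T has a single production, so nothing to check there.

Conflict found: Predict set conflict for C': { 'y' }
The grammar is NOT LL(1).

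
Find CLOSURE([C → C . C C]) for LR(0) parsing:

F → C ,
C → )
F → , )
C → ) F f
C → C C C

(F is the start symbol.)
{ [C → . ) F f], [C → . )], [C → . C C C], [C → C . C C] }

Start with: [C → C . C C]
  [C → C . C C] has the dot before C: add [C → . )], [C → . ) F f], [C → . C C C]
No further items can be added.

CLOSURE = { [C → . ) F f], [C → . )], [C → . C C C], [C → C . C C] }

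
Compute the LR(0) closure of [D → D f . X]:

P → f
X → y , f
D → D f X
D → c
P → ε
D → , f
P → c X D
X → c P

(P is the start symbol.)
{ [D → D f . X], [X → . c P], [X → . y , f] }

Start with: [D → D f . X]
  [D → D f . X] has the dot before X: add [X → . y , f], [X → . c P]
No further items can be added.

CLOSURE = { [D → D f . X], [X → . c P], [X → . y , f] }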